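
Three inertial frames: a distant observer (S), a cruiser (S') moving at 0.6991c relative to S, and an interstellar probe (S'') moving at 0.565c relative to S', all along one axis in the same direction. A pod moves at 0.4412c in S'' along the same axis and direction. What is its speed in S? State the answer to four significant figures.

Compose velocities in two stages. Stage 1 (into S'): u₁ = (0.4412+0.565)/(1+0.4412×0.565) = 0.80543.
Stage 2 (into S): u = (0.80543+0.6991)/(1+0.80543×0.6991) = 0.96254, so the speed is 0.9625c.

0.9625c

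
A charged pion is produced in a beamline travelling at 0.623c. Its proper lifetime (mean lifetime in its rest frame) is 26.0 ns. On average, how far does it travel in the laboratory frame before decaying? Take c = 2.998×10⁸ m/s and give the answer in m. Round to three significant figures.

6.21 m

With β = 0.623, γ = 1/√(1 − 0.623²) = 1/√0.611871 = 1.2784.
Lab-frame lifetime: Δt = γτ = 1.2784 × 26.0 ns = 33.238 ns.
Distance: d = vΔt = 0.623 × 2.998×10⁸ m/s × 3.3238×10^-8 s = 6.21 m.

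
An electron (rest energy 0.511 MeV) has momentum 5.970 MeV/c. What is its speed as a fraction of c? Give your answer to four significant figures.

βγ = pc/(mc²) = 5.970/0.511 = 11.683.
Since γ² = 1 + (βγ)² = 137.492, γ = √137.492 = 11.7257, and β = (βγ)/γ = 11.683/11.7257 = 0.9964.

0.9964c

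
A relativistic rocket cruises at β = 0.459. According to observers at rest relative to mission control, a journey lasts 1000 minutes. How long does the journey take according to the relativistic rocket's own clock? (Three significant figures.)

888 minutes

Lorentz factor: γ = (1 − 0.210681)^(−1/2) = 1.1256.
The moving clock records proper time: Δτ = Δt/γ = 1000/1.1256 = 888 minutes.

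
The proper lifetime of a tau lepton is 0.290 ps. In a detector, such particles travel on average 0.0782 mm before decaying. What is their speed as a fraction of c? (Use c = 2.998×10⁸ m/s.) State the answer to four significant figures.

0.6687c

Let x = d/(cτ) = 7.820×10^-5 m / (2.998×10⁸ m/s × 2.900×10^-13 s) = 0.89945. Since d = βγcτ, x = βγ = β/√(1−β²).
Solving: β² = x²/(1+x²) = 0.80901/1.80901 = 0.447211, so β = 0.6687.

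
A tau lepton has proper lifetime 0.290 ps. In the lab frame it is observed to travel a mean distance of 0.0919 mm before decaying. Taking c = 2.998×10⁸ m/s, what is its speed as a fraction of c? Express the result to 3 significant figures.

0.726c

Let x = d/(cτ) = 9.190×10^-5 m / (2.998×10⁸ m/s × 2.900×10^-13 s) = 1.057. Since d = βγcτ, x = βγ = β/√(1−β²).
Solving: β² = x²/(1+x²) = 1.11725/2.11725 = 0.527689, so β = 0.726.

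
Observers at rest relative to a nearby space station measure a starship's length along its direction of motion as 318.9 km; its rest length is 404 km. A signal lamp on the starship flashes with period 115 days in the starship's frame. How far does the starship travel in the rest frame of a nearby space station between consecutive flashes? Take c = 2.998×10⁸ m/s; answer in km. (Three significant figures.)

2.32×10^12 km

Length contraction gives γ = L₀/L = 404/318.9 = 1.26685.
β = √(1 − 1/γ²) = 0.61393. Lab-frame period = γτ = 1.26685×115 days = 145.69 days. Distance = βc × γτ = 0.61393 × 2.998×10⁸ m/s × 12587616 s = 2.3168×10^15 m = 2.32×10^12 km.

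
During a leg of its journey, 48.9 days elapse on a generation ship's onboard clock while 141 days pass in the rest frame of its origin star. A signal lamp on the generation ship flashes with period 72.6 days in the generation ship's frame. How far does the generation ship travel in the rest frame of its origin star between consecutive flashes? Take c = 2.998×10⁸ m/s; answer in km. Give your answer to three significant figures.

5.09×10^12 km

The time-dilation ratio gives γ = 141/48.9 = 2.88344.
β = √(1 − 1/γ²) = 0.93794. Lab-frame period = γτ = 2.88344×72.6 days = 209.34 days. Distance = βc × γτ = 0.93794 × 2.998×10⁸ m/s × 18086976 s = 5.0860×10^15 m = 5.09×10^12 km.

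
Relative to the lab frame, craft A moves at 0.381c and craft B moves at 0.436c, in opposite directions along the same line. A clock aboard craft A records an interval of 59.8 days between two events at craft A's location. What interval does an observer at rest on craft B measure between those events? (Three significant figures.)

The velocity of craft A relative to craft B is (0.381 + 0.436)c / (1 + 0.381×0.436) = 0.70062c; relative speed 0.70062c.
γ for this relative speed: γ = 1/√(1 − 0.490868) = 1.4015.
The clock on craft A records proper time, so craft B measures Δt = γΔτ = 1.4015 × 59.8 = 83.8 days.

83.8 days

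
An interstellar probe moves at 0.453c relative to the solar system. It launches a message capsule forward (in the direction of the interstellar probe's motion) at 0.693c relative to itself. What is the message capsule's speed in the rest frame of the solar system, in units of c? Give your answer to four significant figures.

In units of c, u = (u' + v)/(1 + u'v) with u' = 0.693 and v = 0.453.
Numerator: 0.693 + 0.453 = 1.146. Denominator: 1 + (0.693)(0.453) = 1.313929.
u = 1.146/1.313929 = 0.87219, so the speed is 0.8722c.

0.8722c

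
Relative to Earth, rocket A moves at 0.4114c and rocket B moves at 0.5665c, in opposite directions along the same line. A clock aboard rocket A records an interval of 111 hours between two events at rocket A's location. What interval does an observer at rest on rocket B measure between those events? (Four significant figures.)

182.2 hours

The velocity of rocket A relative to rocket B is (0.4114 + 0.5665)c / (1 + 0.4114×0.5665) = 0.79307c; relative speed 0.79307c.
At |u| = 0.79307c, γ = (1 − 0.62896)^(−1/2) = 1.6417.
The clock on rocket A records proper time, so rocket B measures Δt = γΔτ = 1.6417 × 111 = 182.2 hours.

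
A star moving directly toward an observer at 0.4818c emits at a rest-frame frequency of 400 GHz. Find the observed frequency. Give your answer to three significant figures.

Relativistic Doppler (source moving toward): f_obs = f_src · √((1+β)/(1−β)).
With β = 0.4818: factor = √(1.4818/0.5182) = 1.691.
f_obs = 400 × 1.691 = 676 GHz.

676 GHz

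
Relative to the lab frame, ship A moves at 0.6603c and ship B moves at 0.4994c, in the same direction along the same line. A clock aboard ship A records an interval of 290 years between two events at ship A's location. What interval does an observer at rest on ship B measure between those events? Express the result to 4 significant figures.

298.7 years

The velocity of ship A relative to ship B is (0.6603 − 0.4994)c / (1 − 0.6603×0.4994) = 0.24006c; relative speed 0.24006c.
γ for this relative speed: γ = 1/√(1 − 0.0576288) = 1.0301.
The clock on ship A records proper time, so ship B measures Δt = γΔτ = 1.0301 × 290 = 298.7 years.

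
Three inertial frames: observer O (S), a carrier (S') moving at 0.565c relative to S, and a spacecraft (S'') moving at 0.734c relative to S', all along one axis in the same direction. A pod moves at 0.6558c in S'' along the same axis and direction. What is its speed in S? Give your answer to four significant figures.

0.9824c

First combine the pod and spacecraft (S''→S'): u₁ = (0.6558 + 0.734)/(1 + 0.6558×0.734) = 1.3898/1.4813572 = 0.93819.
Then combine with the carrier (S'→S): u = (0.93819 + 0.565)/(1 + 0.93819×0.565) = 1.50319/1.53007735 = 0.98243.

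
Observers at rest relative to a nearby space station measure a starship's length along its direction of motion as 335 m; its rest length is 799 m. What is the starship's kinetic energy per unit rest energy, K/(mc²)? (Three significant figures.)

Length contraction gives γ = L₀/L = 799/335 = 2.38507.
Since K = (γ−1)mc², K/(mc²) = 2.38507 − 1 = 1.39.

1.39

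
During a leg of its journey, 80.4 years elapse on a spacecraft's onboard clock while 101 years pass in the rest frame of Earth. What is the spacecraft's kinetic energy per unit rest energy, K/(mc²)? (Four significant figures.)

0.2562

The time-dilation ratio gives γ = 101/80.4 = 1.25622.
Since K = (γ−1)mc², K/(mc²) = 1.25622 − 1 = 0.2562.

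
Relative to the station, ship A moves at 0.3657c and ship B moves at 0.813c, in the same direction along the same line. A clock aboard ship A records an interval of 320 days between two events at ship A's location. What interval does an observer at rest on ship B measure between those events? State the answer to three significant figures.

415 days

Transform ship A's velocity into ship B's frame: (0.3657 − 0.813)/(1 − 0.3657·0.813) = −0.4473/0.7026859, so the relative speed is 0.63656c.
γ for this relative speed: γ = 1/√(1 − 0.405209) = 1.2966.
The clock on ship A records proper time, so ship B measures Δt = γΔτ = 1.2966 × 320 = 415 days.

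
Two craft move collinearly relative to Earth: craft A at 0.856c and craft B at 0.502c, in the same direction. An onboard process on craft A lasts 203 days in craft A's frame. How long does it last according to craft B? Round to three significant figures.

Speed of craft A in craft B's frame: u = (v_A − v_B)/(1 − v_A v_B/c²) = (0.856 − 0.502)/(1 − 0.856×0.502) = 0.354/0.570288 = 0.62074; |u| = 0.62074c.
γ for this relative speed: γ = 1/√(1 − 0.385318) = 1.2755.
Craft A's interval is proper; time dilation gives Δt_B = γΔτ = 1.2755 × 203 days = 259 days.

259 days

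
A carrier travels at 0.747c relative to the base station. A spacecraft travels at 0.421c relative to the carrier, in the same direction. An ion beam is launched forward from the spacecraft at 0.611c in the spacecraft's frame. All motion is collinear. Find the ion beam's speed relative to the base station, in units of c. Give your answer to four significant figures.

0.9719c

Compose velocities in two stages. Stage 1 (into S'): u₁ = (0.611+0.421)/(1+0.611×0.421) = 0.82085.
Stage 2 (into S): u = (0.82085+0.747)/(1+0.82085×0.747) = 0.9719, so the speed is 0.9719c.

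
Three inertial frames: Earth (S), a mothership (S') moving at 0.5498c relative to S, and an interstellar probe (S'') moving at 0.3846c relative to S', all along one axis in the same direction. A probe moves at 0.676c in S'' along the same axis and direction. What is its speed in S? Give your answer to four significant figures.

Compose velocities in two stages. Stage 1 (into S'): u₁ = (0.676+0.3846)/(1+0.676×0.3846) = 0.84175.
Stage 2 (into S): u = (0.84175+0.5498)/(1+0.84175×0.5498) = 0.9513, so the speed is 0.9513c.

0.9513c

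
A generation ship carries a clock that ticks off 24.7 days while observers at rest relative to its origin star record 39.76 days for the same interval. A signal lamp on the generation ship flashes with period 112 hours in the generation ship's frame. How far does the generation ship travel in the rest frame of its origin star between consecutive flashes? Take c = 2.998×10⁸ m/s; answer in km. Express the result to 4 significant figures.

The time-dilation ratio gives γ = 39.76/24.7 = 1.60972.
β = √(1 − 1/γ²) = 0.78363. Lab-frame period = γτ = 1.60972×112 hours = 180.29 hours. Distance = βc × γτ = 0.78363 × 2.998×10⁸ m/s × 649044 s = 1.5248×10^14 m = 1.525×10^11 km.

1.525×10^11 km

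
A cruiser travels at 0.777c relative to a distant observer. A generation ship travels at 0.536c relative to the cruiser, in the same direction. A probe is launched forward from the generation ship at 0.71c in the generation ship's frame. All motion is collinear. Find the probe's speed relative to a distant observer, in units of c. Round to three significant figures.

Compose velocities in two stages. Stage 1 (into S'): u₁ = (0.71+0.536)/(1+0.71×0.536) = 0.90253.
Stage 2 (into S): u = (0.90253+0.777)/(1+0.90253×0.777) = 0.98722, so the speed is 0.987c.

0.987c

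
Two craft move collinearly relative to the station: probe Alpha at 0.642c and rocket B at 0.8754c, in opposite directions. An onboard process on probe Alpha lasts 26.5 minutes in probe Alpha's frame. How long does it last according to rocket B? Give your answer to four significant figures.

111.7 minutes

Speed of probe Alpha in rocket B's frame: u = (v_A + v_B)/(1 + v_A v_B/c²) = (0.642 + 0.8754)/(1 + 0.642×0.8754) = 1.5174/1.5620068 = 0.97144; |u| = 0.97144c.
γ for this relative speed: γ = 1/√(1 − 0.943696) = 4.2143.
The clock on probe Alpha records proper time, so rocket B measures Δt = γΔτ = 4.2143 × 26.5 = 111.7 minutes.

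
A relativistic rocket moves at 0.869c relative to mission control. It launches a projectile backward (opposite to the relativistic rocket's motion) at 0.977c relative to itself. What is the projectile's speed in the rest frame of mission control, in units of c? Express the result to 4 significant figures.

In units of c, u = (u' + v)/(1 + u'v) with u' = −0.977 and v = 0.869.
Numerator: −0.977 + 0.869 = −0.108. Denominator: 1 + (−0.977)(0.869) = 0.150987.
u = −0.108/0.150987 = −0.71529, so the speed is 0.7153c.

0.7153c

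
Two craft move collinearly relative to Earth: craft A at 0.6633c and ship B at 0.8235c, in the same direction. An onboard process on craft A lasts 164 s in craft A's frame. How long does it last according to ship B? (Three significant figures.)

175 s

Speed of craft A in ship B's frame: u = (v_A − v_B)/(1 − v_A v_B/c²) = (0.6633 − 0.8235)/(1 − 0.6633×0.8235) = −0.1602/0.45377245 = −0.35304; |u| = 0.35304c.
γ for this relative speed: γ = 1/√(1 − 0.124637) = 1.0688.
The clock on craft A records proper time, so ship B measures Δt = γΔτ = 1.0688 × 164 = 175 s.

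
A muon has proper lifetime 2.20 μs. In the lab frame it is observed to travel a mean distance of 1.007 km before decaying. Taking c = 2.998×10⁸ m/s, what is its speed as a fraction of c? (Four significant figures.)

Let x = d/(cτ) = 1007 m / (2.998×10⁸ m/s × 2.200×10^-6 s) = 1.5268. Since d = βγcτ, x = βγ = β/√(1−β²).
Solving: β² = x²/(1+x²) = 2.33112/3.33112 = 0.699801, so β = 0.8365.

0.8365c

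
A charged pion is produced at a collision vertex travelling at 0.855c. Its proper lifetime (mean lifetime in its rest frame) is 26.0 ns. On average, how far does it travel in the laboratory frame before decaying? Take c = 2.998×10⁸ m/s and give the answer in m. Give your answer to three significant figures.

Lorentz factor: γ = (1 − 0.731025)^(−1/2) = 1.9282.
Lab-frame lifetime: Δt = γτ = 1.9282 × 26.0 ns = 50.133 ns.
Distance: d = vΔt = 0.855 × 2.998×10⁸ m/s × 5.0133×10^-8 s = 12.9 m.

12.9 m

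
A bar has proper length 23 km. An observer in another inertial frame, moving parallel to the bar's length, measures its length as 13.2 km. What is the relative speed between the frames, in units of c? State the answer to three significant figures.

0.819c

Length contraction gives γ = L₀/L = 23/13.2 = 1.7424.
β = √(1 − 1/γ²) = √0.670615 = 0.819.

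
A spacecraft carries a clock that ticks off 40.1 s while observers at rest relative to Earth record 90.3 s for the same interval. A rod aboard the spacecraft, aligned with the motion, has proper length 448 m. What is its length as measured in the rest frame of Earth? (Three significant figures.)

From Δt = γΔτ: γ = 90.3/40.1 = 2.25187.
L = L₀/γ = 448/2.25187 = 199 m.

199 m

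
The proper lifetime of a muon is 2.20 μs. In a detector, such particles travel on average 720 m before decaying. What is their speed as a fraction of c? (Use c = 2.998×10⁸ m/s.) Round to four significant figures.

0.7374c

Lab distance = (lab lifetime)·v = γτ·βc, so βγ = d/(cτ) = 720.0/(2.998×10⁸ × 2.200×10^-6) = 1.0916.
With βγ = 1.0916: γ² = 1 + (βγ)² = 2.19159, and β = (βγ)/γ = 1.0916/1.4804 = 0.7374.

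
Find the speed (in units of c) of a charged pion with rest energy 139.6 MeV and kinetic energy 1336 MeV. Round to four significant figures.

0.9955c

γ = 1 + K/(mc²) = 1 + 1336/139.6 = 10.57.
β = √(1 − 1/γ²) = √(1 − 0.00895056) = √0.99104944 = 0.9955.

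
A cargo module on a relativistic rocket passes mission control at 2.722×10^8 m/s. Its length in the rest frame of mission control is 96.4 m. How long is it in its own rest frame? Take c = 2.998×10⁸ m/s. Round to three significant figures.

β = v/c = (2.722×10^8 m/s)/(2.998×10⁸ m/s) = 0.907939.
Lorentz factor: γ = (1 − 0.8243532)^(−1/2) = 2.3861.
Proper length: L₀ = γ·L = 2.3861 × 96.4 = 230 m.

230 m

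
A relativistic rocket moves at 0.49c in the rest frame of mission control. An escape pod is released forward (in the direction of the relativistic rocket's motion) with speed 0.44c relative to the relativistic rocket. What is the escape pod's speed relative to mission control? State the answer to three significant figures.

0.765c

Relativistic velocity addition: u = (u' + v)/(1 + u'v/c²), with u' = 0.44c and v = 0.49c.
Numerator: 0.44 + 0.49 = 0.93. Denominator: 1 + (0.44)(0.49) = 1.2156.
u = 0.93/1.2156 = 0.76505, so the speed is 0.765c.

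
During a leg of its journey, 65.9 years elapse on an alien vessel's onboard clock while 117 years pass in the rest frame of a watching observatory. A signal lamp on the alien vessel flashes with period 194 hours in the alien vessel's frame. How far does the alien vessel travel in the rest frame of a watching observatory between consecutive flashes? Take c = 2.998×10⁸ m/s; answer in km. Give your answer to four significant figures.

3.072×10^11 km

From Δt = γΔτ: γ = 117/65.9 = 1.77542.
β = √(1 − 1/γ²) = 0.82629. Lab-frame period = γτ = 1.77542×194 hours = 344.43 hours. Distance = βc × γτ = 0.82629 × 2.998×10⁸ m/s × 1239948 s = 3.0716×10^14 m = 3.072×10^11 km.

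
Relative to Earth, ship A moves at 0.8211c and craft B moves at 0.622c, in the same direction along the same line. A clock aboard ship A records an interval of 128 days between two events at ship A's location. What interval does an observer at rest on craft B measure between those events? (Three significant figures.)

The velocity of ship A relative to craft B is (0.8211 − 0.622)c / (1 − 0.8211×0.622) = 0.40693c; relative speed 0.40693c.
γ for this relative speed: γ = 1/√(1 − 0.165592) = 1.0947.
Ship A's interval is proper; time dilation gives Δt_B = γΔτ = 1.0947 × 128 days = 140 days.

140 days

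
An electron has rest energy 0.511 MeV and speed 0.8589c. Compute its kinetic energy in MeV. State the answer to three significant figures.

Lorentz factor: γ = (1 − 0.73770921)^(−1/2) = 1.95258.
Kinetic energy: K = (γ − 1)mc² = (1.95258 − 1) × 0.511 MeV = 0.95258 × 0.511 = 0.487 MeV.

0.487 MeV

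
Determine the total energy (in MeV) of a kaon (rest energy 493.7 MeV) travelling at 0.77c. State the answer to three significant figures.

γ = 1/√(1 − β²) = 1/√(1 − 0.5929) = 1/√0.4071 = 1/0.638044 = 1.5673.
Total energy: E = γmc² = 1.5673 × 493.7 MeV = 774 MeV.

774 MeV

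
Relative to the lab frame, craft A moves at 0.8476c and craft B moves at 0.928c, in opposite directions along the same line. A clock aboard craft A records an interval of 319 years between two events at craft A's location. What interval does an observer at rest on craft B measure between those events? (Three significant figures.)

Speed of craft A in craft B's frame: u = (v_A + v_B)/(1 + v_A v_B/c²) = (0.8476 + 0.928)/(1 + 0.8476×0.928) = 1.7756/1.7865728 = 0.99386; |u| = 0.99386c.
At |u| = 0.99386c, γ = (1 − 0.987758)^(−1/2) = 9.038.
Craft A's interval is proper; time dilation gives Δt_B = γΔτ = 9.038 × 319 years = 2880 years.

2880 years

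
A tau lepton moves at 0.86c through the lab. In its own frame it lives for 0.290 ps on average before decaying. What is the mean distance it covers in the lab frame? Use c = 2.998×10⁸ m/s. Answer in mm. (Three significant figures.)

0.147 mm

γ = 1/√(1 − β²) = 1/√(1 − 0.7396) = 1/√0.2604 = 1/0.510294 = 1.9597.
Lab-frame lifetime: Δt = γτ = 1.9597 × 0.290 ps = 0.56831 ps.
Distance: d = vΔt = 0.86 × 2.998×10⁸ m/s × 5.6831×10^-13 s = 1.47×10^-4 m = 0.147 mm.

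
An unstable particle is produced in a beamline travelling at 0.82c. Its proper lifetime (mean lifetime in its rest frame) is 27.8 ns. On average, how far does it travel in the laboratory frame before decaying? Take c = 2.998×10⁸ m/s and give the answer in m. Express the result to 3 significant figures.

11.9 m

With β = 0.82, γ = 1/√(1 − 0.82²) = 1/√0.3276 = 1.7471.
Lab-frame lifetime: Δt = γτ = 1.7471 × 27.8 ns = 48.569 ns.
Distance: d = vΔt = 0.82 × 2.998×10⁸ m/s × 4.8569×10^-8 s = 11.9 m.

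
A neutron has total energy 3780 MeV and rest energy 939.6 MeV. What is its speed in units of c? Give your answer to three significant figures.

0.969c

Total energy E = γmc² gives γ = 3780/939.6 = 4.023.
Hence β = √(1 − 1/γ²) = √(1 − 0.0617874) = √0.9382126 = 0.969.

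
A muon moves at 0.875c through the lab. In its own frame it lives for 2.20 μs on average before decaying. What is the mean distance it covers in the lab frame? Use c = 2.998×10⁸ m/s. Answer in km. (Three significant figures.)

β² = 0.765625, so γ = 1/√0.234375 = 2.0656.
Lab-frame lifetime: Δt = γτ = 2.0656 × 2.20 μs = 4.5443 μs.
Distance: d = vΔt = 0.875 × 2.998×10⁸ m/s × 4.5443×10^-6 s = 1190 m = 1.19 km.

1.19 km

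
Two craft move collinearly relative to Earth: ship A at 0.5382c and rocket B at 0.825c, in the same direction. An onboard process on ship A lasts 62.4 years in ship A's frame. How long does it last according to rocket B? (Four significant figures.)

The velocity of ship A relative to rocket B is (0.5382 − 0.825)c / (1 − 0.5382×0.825) = −0.51584c; relative speed 0.51584c.
At |u| = 0.51584c, γ = (1 − 0.266091)^(−1/2) = 1.1673.
Ship A's interval is proper; time dilation gives Δt_B = γΔτ = 1.1673 × 62.4 years = 72.84 years.

72.84 years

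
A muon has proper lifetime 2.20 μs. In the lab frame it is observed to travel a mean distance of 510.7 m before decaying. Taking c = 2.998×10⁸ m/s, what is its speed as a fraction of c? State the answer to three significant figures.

0.612c

d = βγcτ ⇒ βγ = d/(cτ) = 510.7 m / (659.56 m) = 0.7743.
β = (βγ)/√(1+(βγ)²) = 0.7743/√1.59954 = 0.612.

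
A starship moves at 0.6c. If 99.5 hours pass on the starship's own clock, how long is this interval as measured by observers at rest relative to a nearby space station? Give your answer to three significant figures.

124 hours

Lorentz factor: γ = (1 − 0.36)^(−1/2) = 1.25.
The onboard clock measures proper time, so the interval in the rest frame of a nearby space station is dilated: Δt = γ·Δτ = 1.25 × 99.5 hours = 124 hours.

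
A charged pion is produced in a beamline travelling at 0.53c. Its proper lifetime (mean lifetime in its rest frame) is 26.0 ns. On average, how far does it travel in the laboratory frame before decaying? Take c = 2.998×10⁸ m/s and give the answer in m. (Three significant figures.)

4.87 m

With β = 0.53, γ = 1/√(1 − 0.53²) = 1/√0.7191 = 1.1792.
Lab-frame lifetime: Δt = γτ = 1.1792 × 26.0 ns = 30.659 ns.
Distance: d = vΔt = 0.53 × 2.998×10⁸ m/s × 3.0659×10^-8 s = 4.87 m.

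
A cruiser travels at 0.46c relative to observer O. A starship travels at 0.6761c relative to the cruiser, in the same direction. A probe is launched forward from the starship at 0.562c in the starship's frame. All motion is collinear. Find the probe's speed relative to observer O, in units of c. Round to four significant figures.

Apply u = (u'+v)/(1+u'v) twice. Probe in the cruiser frame: (0.562+0.6761)/(1+0.562·0.6761) = 1.2381/1.3799682 = 0.89719c.
That velocity, transformed to the rest frame of observer O: (0.89719+0.46)/(1+0.89719·0.46) = 1.35719/1.4127074 = 0.9607c.

0.9607c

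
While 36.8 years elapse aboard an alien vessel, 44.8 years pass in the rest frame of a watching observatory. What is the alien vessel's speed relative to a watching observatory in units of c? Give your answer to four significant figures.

γ = Δt/Δτ = 44.8/36.8 = 1.2174.
β = √(1 − 1/γ²) = √(1 − 0.674735) = √0.325265 = 0.5703.

0.5703c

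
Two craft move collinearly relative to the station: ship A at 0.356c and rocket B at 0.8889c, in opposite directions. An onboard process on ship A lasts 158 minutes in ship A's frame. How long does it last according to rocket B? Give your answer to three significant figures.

486 minutes

Transform ship A's velocity into rocket B's frame: (0.356 + 0.8889)/(1 + 0.356·0.8889) = 1.2449/1.3164484, so the relative speed is 0.94565c.
γ for this relative speed: γ = 1/√(1 − 0.894254) = 3.0752.
The clock on ship A records proper time, so rocket B measures Δt = γΔτ = 3.0752 × 158 = 486 minutes.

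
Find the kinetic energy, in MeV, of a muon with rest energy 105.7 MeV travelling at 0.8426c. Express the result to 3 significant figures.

γ = 1/√(1 − β²) = 1/√(1 − 0.70997476) = 1/√0.29002524 = 1/0.53854 = 1.85687.
Kinetic energy: K = (γ − 1)mc² = (1.85687 − 1) × 105.7 MeV = 0.85687 × 105.7 = 90.6 MeV.

90.6 MeV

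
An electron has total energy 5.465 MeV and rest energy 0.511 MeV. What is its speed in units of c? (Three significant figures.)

0.996c

Total energy E = γmc² gives γ = 5.465/0.511 = 10.695.
Hence β = √(1 − 1/γ²) = √(1 − 0.00874256) = √0.99125744 = 0.996.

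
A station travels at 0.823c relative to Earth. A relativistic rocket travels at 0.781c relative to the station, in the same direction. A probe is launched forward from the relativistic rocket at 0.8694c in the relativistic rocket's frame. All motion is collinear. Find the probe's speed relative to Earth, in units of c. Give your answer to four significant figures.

0.9983c

Compose velocities in two stages. Stage 1 (into S'): u₁ = (0.8694+0.781)/(1+0.8694×0.781) = 0.98297.
Stage 2 (into S): u = (0.98297+0.823)/(1+0.98297×0.823) = 0.99833, so the speed is 0.9983c.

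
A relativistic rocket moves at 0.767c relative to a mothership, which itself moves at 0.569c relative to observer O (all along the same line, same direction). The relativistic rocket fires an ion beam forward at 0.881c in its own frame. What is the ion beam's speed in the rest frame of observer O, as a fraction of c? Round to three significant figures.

First combine the ion beam and relativistic rocket (S''→S'): u₁ = (0.881 + 0.767)/(1 + 0.881×0.767) = 1.648/1.675727 = 0.98345.
Then combine with the mothership (S'→S): u = (0.98345 + 0.569)/(1 + 0.98345×0.569) = 1.55245/1.55958305 = 0.99543.

0.995c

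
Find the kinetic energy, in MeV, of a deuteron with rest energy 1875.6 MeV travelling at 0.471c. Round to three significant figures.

With β = 0.471, γ = 1/√(1 − 0.471²) = 1/√0.778159 = 1.13362.
Kinetic energy: K = (γ − 1)mc² = (1.13362 − 1) × 1875.6 MeV = 0.13362 × 1875.6 = 251 MeV.

251 MeV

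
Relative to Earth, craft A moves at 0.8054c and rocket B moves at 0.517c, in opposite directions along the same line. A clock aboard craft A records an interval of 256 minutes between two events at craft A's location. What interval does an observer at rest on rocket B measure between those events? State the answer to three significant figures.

Speed of craft A in rocket B's frame: u = (v_A + v_B)/(1 + v_A v_B/c²) = (0.8054 + 0.517)/(1 + 0.8054×0.517) = 1.3224/1.4163918 = 0.93364; |u| = 0.93364c.
At |u| = 0.93364c, γ = (1 − 0.871684)^(−1/2) = 2.7916.
Craft A's interval is proper; time dilation gives Δt_B = γΔτ = 2.7916 × 256 minutes = 715 minutes.

715 minutes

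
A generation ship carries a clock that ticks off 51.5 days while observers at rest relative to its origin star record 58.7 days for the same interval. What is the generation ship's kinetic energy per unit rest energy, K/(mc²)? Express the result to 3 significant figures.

0.140

The time-dilation ratio gives γ = 58.7/51.5 = 1.13981.
Since K = (γ−1)mc², K/(mc²) = 1.13981 − 1 = 0.140.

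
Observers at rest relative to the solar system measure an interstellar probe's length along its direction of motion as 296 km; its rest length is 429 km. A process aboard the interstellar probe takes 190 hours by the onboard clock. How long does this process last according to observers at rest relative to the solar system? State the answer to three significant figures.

γ = L₀/L = 429/296 = 1.44932.
The same γ dilates the second interval: 1.44932 × 190 hours = 275 hours.

275 hours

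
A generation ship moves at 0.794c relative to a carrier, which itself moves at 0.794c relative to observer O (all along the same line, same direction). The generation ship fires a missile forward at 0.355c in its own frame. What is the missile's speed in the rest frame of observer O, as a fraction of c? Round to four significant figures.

Apply u = (u'+v)/(1+u'v) twice. Missile in the carrier frame: (0.355+0.794)/(1+0.355·0.794) = 1.149/1.28187 = 0.89635c.
That velocity, transformed to the rest frame of observer O: (0.89635+0.794)/(1+0.89635·0.794) = 1.69035/1.7117019 = 0.98753c.

0.9875c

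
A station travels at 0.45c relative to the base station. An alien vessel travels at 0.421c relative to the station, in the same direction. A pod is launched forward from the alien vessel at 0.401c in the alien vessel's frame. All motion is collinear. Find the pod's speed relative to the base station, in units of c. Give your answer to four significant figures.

Compose velocities in two stages. Stage 1 (into S'): u₁ = (0.401+0.421)/(1+0.401×0.421) = 0.70327.
Stage 2 (into S): u = (0.70327+0.45)/(1+0.70327×0.45) = 0.87603, so the speed is 0.8760c.

0.8760c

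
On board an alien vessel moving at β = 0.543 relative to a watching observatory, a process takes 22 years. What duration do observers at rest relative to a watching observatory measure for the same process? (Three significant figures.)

With β = 0.543, γ = 1/√(1 − 0.543²) = 1/√0.705151 = 1.1909.
The onboard clock measures proper time, so the interval in the rest frame of a watching observatory is dilated: Δt = γ·Δτ = 1.1909 × 22 years = 26.2 years.

26.2 years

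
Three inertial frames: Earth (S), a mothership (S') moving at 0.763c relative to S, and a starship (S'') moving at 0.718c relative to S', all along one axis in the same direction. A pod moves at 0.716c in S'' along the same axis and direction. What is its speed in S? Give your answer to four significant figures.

Apply u = (u'+v)/(1+u'v) twice. Pod in the mothership frame: (0.716+0.718)/(1+0.716·0.718) = 1.434/1.514088 = 0.9471c.
That velocity, transformed to the rest frame of Earth: (0.9471+0.763)/(1+0.9471·0.763) = 1.7101/1.7226373 = 0.99272c.

0.9927c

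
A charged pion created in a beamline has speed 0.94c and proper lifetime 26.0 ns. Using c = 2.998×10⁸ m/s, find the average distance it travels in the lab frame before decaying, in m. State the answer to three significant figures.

21.5 m

With β = 0.94, γ = 1/√(1 − 0.94²) = 1/√0.1164 = 2.9311.
Lab-frame lifetime: Δt = γτ = 2.9311 × 26.0 ns = 76.209 ns.
Distance: d = vΔt = 0.94 × 2.998×10⁸ m/s × 7.6209×10^-8 s = 21.5 m.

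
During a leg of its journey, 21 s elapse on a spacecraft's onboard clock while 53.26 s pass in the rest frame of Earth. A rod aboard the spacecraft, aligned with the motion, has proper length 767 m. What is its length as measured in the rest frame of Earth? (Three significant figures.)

The time-dilation ratio gives γ = 53.26/21 = 2.53619.
The rod contracts by the same γ: 767 m / 2.53619 = 302 m.

302 m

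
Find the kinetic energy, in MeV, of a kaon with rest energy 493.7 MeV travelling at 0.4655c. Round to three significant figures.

γ = 1/√(1 − β²) = 1/√(1 − 0.21669025) = 1/√0.78330975 = 1/0.885048 = 1.12988.
Kinetic energy: K = (γ − 1)mc² = (1.12988 − 1) × 493.7 MeV = 0.12988 × 493.7 = 64.1 MeV.

64.1 MeV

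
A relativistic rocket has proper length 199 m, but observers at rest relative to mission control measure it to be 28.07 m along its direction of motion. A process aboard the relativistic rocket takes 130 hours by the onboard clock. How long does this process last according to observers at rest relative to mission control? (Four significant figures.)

921.6 hours

From L = L₀/γ: γ = 199/28.07 = 7.08942.
Δt = γΔτ = 7.08942 × 130 = 921.6 hours.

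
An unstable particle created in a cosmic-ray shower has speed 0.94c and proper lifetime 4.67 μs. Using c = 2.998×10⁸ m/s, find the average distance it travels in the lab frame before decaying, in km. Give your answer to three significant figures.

γ = 1/√(1 − β²) = 1/√(1 − 0.8836) = 1/√0.1164 = 1/0.341174 = 2.9311.
Lab-frame lifetime: Δt = γτ = 2.9311 × 4.67 μs = 13.688 μs.
Distance: d = vΔt = 0.94 × 2.998×10⁸ m/s × 1.3688×10^-5 s = 3860 m = 3.86 km.

3.86 km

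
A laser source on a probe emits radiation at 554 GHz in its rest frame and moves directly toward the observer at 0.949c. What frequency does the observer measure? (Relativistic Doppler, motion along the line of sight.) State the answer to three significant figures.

Relativistic Doppler (source moving toward): f_obs = f_src · √((1+β)/(1−β)).
With β = 0.949: factor = √(1.949/0.051) = 6.1819.
f_obs = 554 × 6.1819 = 3420 GHz.

3420 GHz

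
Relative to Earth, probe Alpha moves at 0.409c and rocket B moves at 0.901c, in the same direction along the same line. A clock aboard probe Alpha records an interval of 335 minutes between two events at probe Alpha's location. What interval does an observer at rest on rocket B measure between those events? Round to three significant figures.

534 minutes

Transform probe Alpha's velocity into rocket B's frame: (0.409 − 0.901)/(1 − 0.409·0.901) = −0.492/0.631491, so the relative speed is 0.77911c.
At |u| = 0.77911c, γ = (1 − 0.607012)^(−1/2) = 1.5952.
The clock on probe Alpha records proper time, so rocket B measures Δt = γΔτ = 1.5952 × 335 = 534 minutes.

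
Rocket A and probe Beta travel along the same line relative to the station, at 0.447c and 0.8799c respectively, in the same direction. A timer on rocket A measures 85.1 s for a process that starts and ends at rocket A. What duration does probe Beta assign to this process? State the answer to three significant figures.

Transform rocket A's velocity into probe Beta's frame: (0.447 − 0.8799)/(1 − 0.447·0.8799) = −0.4329/0.6066847, so the relative speed is 0.71355c.
γ for this relative speed: γ = 1/√(1 − 0.509154) = 1.4273.
The clock on rocket A records proper time, so probe Beta measures Δt = γΔτ = 1.4273 × 85.1 = 121 s.

121 s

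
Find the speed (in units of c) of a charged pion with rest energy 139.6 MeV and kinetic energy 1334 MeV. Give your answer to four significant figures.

γ = 1 + K/(mc²) = 1 + 1334/139.6 = 10.556.
β = √(1 − 1/γ²) = √(1 − 0.00897431) = √0.99102569 = 0.9955.

0.9955c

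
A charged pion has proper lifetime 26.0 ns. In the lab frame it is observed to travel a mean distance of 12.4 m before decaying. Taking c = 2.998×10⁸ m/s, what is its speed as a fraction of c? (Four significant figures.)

0.8466c

Lab distance = (lab lifetime)·v = γτ·βc, so βγ = d/(cτ) = 12.40/(2.998×10⁸ × 2.600×10^-8) = 1.5908.
With βγ = 1.5908: γ² = 1 + (βγ)² = 3.53064, and β = (βγ)/γ = 1.5908/1.879 = 0.8466.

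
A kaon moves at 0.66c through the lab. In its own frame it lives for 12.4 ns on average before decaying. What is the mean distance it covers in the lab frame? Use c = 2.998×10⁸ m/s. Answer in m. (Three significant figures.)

β² = 0.4356, so γ = 1/√0.5644 = 1.3311.
Lab-frame lifetime: Δt = γτ = 1.3311 × 12.4 ns = 16.506 ns.
Distance: d = vΔt = 0.66 × 2.998×10⁸ m/s × 1.6506×10^-8 s = 3.27 m.

3.27 m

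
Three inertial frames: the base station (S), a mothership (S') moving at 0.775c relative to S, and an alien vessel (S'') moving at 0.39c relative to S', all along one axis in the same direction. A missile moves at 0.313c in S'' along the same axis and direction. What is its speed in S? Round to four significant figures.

0.9434c

Apply u = (u'+v)/(1+u'v) twice. Missile in the mothership frame: (0.313+0.39)/(1+0.313·0.39) = 0.703/1.12207 = 0.62652c.
That velocity, transformed to the rest frame of the base station: (0.62652+0.775)/(1+0.62652·0.775) = 1.40152/1.485553 = 0.94343c.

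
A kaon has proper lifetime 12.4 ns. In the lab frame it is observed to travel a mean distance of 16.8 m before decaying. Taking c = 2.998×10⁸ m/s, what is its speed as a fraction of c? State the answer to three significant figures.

0.976c

Lab distance = (lab lifetime)·v = γτ·βc, so βγ = d/(cτ) = 16.80/(2.998×10⁸ × 1.240×10^-8) = 4.5191.
With βγ = 4.5191: γ² = 1 + (βγ)² = 21.4223, and β = (βγ)/γ = 4.5191/4.62842 = 0.976.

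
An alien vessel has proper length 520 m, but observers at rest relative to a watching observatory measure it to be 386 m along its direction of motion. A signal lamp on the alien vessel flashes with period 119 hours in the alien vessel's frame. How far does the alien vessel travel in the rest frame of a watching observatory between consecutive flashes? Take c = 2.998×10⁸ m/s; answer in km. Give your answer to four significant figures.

1.159×10^11 km

From L = L₀/γ: γ = 520/386 = 1.34715.
β = √(1 − 1/γ²) = 0.67006. Lab-frame period = γτ = 1.34715×119 hours = 160.31 hours. Distance = βc × γτ = 0.67006 × 2.998×10⁸ m/s × 577116 s = 1.1593×10^14 m = 1.159×10^11 km.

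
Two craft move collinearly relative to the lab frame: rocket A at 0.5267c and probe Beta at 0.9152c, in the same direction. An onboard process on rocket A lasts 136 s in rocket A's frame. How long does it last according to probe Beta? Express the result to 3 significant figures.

The velocity of rocket A relative to probe Beta is (0.5267 − 0.9152)c / (1 − 0.5267×0.9152) = −0.75005c; relative speed 0.75005c.
At |u| = 0.75005c, γ = (1 − 0.562575)^(−1/2) = 1.512.
The clock on rocket A records proper time, so probe Beta measures Δt = γΔτ = 1.512 × 136 = 206 s.

206 s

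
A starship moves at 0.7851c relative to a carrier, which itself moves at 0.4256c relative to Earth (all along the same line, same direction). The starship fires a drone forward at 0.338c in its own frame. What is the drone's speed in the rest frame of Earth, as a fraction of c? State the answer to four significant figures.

0.9531c

First combine the drone and starship (S''→S'): u₁ = (0.338 + 0.7851)/(1 + 0.338×0.7851) = 1.1231/1.2653638 = 0.88757.
Then combine with the carrier (S'→S): u = (0.88757 + 0.4256)/(1 + 0.88757×0.4256) = 1.31317/1.377749792 = 0.95313.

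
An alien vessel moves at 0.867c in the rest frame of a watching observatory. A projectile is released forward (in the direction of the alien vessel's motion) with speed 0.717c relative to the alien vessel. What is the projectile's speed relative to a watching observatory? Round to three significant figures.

0.977c

Relativistic velocity addition: u = (u' + v)/(1 + u'v/c²), with u' = 0.717c and v = 0.867c.
Numerator: 0.717 + 0.867 = 1.584. Denominator: 1 + (0.717)(0.867) = 1.621639.
u = 1.584/1.621639 = 0.97679, so the speed is 0.977c.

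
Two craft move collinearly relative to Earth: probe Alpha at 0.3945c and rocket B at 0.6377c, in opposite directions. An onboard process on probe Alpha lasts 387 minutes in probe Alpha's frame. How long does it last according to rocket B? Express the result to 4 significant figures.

Speed of probe Alpha in rocket B's frame: u = (v_A + v_B)/(1 + v_A v_B/c²) = (0.3945 + 0.6377)/(1 + 0.3945×0.6377) = 1.0322/1.25157265 = 0.82472; |u| = 0.82472c.
γ for this relative speed: γ = 1/√(1 − 0.680163) = 1.7682.
The clock on probe Alpha records proper time, so rocket B measures Δt = γΔτ = 1.7682 × 387 = 684.3 minutes.

684.3 minutes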